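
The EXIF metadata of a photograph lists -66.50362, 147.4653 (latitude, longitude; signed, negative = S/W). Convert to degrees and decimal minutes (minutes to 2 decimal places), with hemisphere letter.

Latitude is negative → S; |value| = 66.503620
Lat: minutes = (66.503620 − 66) × 60 = 30.2172
Longitude: fractional part 0.465300 → 27.9180 minutes

66° 30.22′ S, 147° 27.92′ E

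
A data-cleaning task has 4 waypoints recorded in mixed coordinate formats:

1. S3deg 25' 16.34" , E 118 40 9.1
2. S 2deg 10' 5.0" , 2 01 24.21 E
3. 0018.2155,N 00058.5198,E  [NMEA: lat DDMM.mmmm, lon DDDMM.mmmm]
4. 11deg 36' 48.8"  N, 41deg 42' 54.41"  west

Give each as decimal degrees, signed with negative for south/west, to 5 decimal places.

Point 1:
  φ: 25′ + 16.34″ = 25.27233′; 3 + 25.27233/60 = 3.421206
  S ⇒ negate
  Longitude: 118° + 40/60 + 9.1/3600 = 118 + 0.666667 + 0.002528 = 118.669194
  E ⇒ keep positive
Point 2:
  φ: 2 + 10/60 + 5/3600 = 2.168056
  S → negative
  λ: 2° + 1/60 + 24.21/3600 = 2 + 0.016667 + 0.006725 = 2.023392
  E ⇒ keep positive
Point 3:
  Lat: split at 2 digits → 00° and 18.2155′; 0 + 18.2155/60 = 0.303592
  N → positive
  Longitude: split at 3 digits → 000° and 58.5198′; 0 + 58.5198/60 = 0.975330
  E → positive
Point 4:
  Latitude: 36′ + 48.8″ = 36.81333′; 11 + 36.81333/60 = 11.613556
  N → positive
  Lon: 41 + 42/60 + 54.41/3600 = 41.715114
  hemisphere W, so the sign is −

1. -3.42121, 118.66919
2. -2.16806, 2.02339
3. 0.30359, 0.97533
4. 11.61356, -41.71511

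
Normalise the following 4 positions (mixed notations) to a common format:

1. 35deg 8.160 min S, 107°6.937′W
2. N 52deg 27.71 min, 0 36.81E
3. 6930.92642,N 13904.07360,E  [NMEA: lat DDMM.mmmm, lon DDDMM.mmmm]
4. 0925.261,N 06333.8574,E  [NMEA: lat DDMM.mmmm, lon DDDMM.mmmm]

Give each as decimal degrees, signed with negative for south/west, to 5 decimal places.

Point 1:
  Lat: 8.16′ = 0.136000°; total 35.136000
  S → negative
  Lon: 6.937′ = 0.115617°; total 107.115617
  W → negative
Point 2:
  φ: 52 + 27.71/60 = 52.461833
  N → positive
  Longitude: 0 + 36.81/60 = 0.613500
  E → positive
Point 3:
  Latitude: split at 2 digits → 69° and 30.92642′; 69 + 30.92642/60 = 69.515440
  N ⇒ keep positive
  Longitude: split at 3 digits → 139° and 4.0736′; 139 + 4.0736/60 = 139.067893
  E ⇒ keep positive
Point 4:
  Lat: split at 2 digits → 09° and 25.261′; 9 + 25.261/60 = 9.421017
  N ⇒ keep positive
  λ: degrees = first 3 digits = 63, minutes = 33.8574; 63 + 33.8574/60 = 63.564290
  E ⇒ keep positive

1. -35.13600, -107.11562
2. 52.46183, 0.61350
3. 69.51544, 139.06789
4. 9.42102, 63.56429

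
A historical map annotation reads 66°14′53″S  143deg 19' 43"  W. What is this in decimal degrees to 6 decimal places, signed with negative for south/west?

φ: 66 + 14/60 + 53/3600 = 66.2480556
hemisphere S, so the sign is −
Lon: 143 + 19/60 + 43/3600 = 143.3286111
hemisphere W, so the sign is −

-66.248056, -143.328611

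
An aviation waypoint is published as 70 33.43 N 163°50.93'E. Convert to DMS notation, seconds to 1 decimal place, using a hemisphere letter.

70°33′25.8″ N, 163°50′55.8″ E

Latitude: fractional minutes 0.43000 × 60 = 25.800″
Lon: fractional minutes 0.93000 × 60 = 55.800″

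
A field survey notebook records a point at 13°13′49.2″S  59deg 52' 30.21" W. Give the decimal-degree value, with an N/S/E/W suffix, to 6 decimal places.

13.230333° S, 59.875058° W

φ: 13′ + 49.2″ = 13.82000′; 13 + 13.82000/60 = 13.2303333
λ: 52′ + 30.21″ = 52.50350′; 59 + 52.50350/60 = 59.8750583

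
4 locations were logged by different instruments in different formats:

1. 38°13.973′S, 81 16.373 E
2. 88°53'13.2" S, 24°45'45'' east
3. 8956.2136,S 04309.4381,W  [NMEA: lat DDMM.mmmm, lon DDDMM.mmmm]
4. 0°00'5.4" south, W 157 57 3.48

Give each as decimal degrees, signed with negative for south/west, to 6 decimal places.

1. -38.232883, 81.272883
2. -88.887000, 24.762500
3. -89.936893, -43.157302
4. -0.001500, -157.950967

Point 1:
  φ: 13.973′ = 0.232883°; total 38.2328833
  hemisphere S, so the sign is −
  Longitude: 16.373′ = 0.272883°; total 81.2728833
  E → positive
Point 2:
  Latitude: 88° + 53/60 + 13.2/3600 = 88 + 0.883333 + 0.003667 = 88.8870000
  S ⇒ negate
  Longitude: 45′ + 45″ = 45.75000′; 24 + 45.75000/60 = 24.7625000
  E → positive
Point 3:
  Latitude: split at 2 digits → 89° and 56.2136′; 89 + 56.2136/60 = 89.9368933
  S ⇒ negate
  Longitude: degrees = first 3 digits = 43, minutes = 9.4381; 43 + 9.4381/60 = 43.1573017
  W → negative
Point 4:
  Lat: 0′ + 5.4″ = 0.09000′; 0 + 0.09000/60 = 0.0015000
  S → negative
  Lon: 157 + 57/60 + 3.48/3600 = 157.9509667
  W → negative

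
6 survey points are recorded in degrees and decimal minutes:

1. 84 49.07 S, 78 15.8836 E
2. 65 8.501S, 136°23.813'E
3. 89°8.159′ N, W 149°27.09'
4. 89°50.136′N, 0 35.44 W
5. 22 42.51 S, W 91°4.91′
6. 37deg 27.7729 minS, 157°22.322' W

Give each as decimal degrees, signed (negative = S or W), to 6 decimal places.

Point 1:
  Latitude: 84 + 49.07/60 = 84.8178333
  S ⇒ negate
  Longitude: 15.8836′ = 0.264727°; total 78.2647267
  E → positive
Point 2:
  Latitude: 65 + 8.501/60 = 65.1416833
  S → negative
  λ: 23.813′ = 0.396883°; total 136.3968833
  E → positive
Point 3:
  Latitude: 89 + 8.159/60 = 89.1359833
  N ⇒ keep positive
  Lon: 27.09′ = 0.451500°; total 149.4515000
  W → negative
Point 4:
  φ: 50.136′ = 0.835600°; total 89.8356000
  N → positive
  Longitude: 35.44′ = 0.590667°; total 0.5906667
  W → negative
Point 5:
  φ: 42.51′ = 0.708500°; total 22.7085000
  S → negative
  λ: 91 + 4.91/60 = 91.0818333
  W → negative
Point 6:
  φ: 37 + 27.7729/60 = 37.4628817
  S ⇒ negate
  Longitude: 157 + 22.322/60 = 157.3720333
  W ⇒ negate

1. -84.817833, 78.264727
2. -65.141683, 136.396883
3. 89.135983, -149.451500
4. 89.835600, -0.590667
5. -22.708500, -91.081833
6. -37.462882, -157.372033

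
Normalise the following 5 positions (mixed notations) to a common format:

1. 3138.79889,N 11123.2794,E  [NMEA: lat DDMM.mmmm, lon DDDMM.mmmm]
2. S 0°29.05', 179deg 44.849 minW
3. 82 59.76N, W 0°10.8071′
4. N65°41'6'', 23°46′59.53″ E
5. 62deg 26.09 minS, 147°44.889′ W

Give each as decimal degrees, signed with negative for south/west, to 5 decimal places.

1. 31.64665, 111.38799
2. -0.48417, -179.74748
3. 82.99600, -0.18012
4. 65.68500, 23.78320
5. -62.43483, -147.74815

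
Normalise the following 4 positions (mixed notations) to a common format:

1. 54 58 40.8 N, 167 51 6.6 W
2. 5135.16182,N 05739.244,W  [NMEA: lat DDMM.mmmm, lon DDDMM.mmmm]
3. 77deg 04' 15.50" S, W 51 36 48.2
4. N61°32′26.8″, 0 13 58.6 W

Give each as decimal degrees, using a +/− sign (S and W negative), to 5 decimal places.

Point 1:
  Latitude: 54 + 58/60 + 40.8/3600 = 54.978000
  N → positive
  Longitude: 51′ + 6.6″ = 51.11000′; 167 + 51.11000/60 = 167.851833
  hemisphere W, so the sign is −
Point 2:
  Lat: degrees = first 2 digits = 51, minutes = 35.16182; 51 + 35.16182/60 = 51.586030
  N → positive
  Lon: degrees = first 3 digits = 57, minutes = 39.244; 57 + 39.244/60 = 57.654067
  W ⇒ negate
Point 3:
  Lat: 4′ + 15.5″ = 4.25833′; 77 + 4.25833/60 = 77.070972
  S → negative
  Longitude: 36′ + 48.2″ = 36.80333′; 51 + 36.80333/60 = 51.613389
  W → negative
Point 4:
  Latitude: 61 + 32/60 + 26.8/3600 = 61.540778
  N → positive
  λ: 13′ + 58.6″ = 13.97667′; 0 + 13.97667/60 = 0.232944
  hemisphere W, so the sign is −

1. 54.97800, -167.85183
2. 51.58603, -57.65407
3. -77.07097, -51.61339
4. 61.54078, -0.23294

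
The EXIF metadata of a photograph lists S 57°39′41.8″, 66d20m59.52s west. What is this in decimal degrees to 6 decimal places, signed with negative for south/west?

Latitude: 57° + 39/60 + 41.8/3600 = 57 + 0.650000 + 0.011611 = 57.6616111
S → negative
Longitude: 20′ + 59.52″ = 20.99200′; 66 + 20.99200/60 = 66.3498667
W → negative

-57.661611, -66.349867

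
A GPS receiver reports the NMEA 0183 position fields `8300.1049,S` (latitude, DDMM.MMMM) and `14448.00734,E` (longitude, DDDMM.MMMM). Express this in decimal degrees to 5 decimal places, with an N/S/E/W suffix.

Lat: degrees = first 2 digits = 83, minutes = 0.1049; 83 + 0.1049/60 = 83.001748
λ: degrees = first 3 digits = 144, minutes = 48.00734; 144 + 48.00734/60 = 144.800122

83.00175° S, 144.80012° E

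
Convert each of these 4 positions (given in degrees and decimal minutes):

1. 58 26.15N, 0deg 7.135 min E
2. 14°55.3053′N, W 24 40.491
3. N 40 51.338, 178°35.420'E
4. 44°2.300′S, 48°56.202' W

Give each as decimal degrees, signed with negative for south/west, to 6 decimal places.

1. 58.435833, 0.118917
2. 14.921755, -24.674850
3. 40.855633, 178.590333
4. -44.038333, -48.936700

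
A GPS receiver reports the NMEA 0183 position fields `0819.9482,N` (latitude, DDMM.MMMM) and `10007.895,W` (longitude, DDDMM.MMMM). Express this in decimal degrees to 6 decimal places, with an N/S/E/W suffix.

Lat: degrees = first 2 digits = 8, minutes = 19.9482; 8 + 19.9482/60 = 8.3324700
Lon: degrees = first 3 digits = 100, minutes = 7.895; 100 + 7.895/60 = 100.1315833

8.332470° N, 100.131583° W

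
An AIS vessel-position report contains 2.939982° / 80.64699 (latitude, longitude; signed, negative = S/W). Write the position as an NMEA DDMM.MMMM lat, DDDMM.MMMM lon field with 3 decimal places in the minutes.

Lat: 2° + 0.939982 × 60 = 2° 56.39892′
Lon: fractional part 0.646990 → 38.81940 minutes

0256.399,N / 08038.819,E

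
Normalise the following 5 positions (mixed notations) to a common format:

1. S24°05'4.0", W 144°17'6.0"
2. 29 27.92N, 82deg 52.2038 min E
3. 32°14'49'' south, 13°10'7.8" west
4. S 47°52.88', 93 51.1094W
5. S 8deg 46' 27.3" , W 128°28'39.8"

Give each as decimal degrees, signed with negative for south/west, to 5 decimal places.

Point 1:
  φ: 24° + 5/60 + 4/3600 = 24 + 0.083333 + 0.001111 = 24.084444
  S ⇒ negate
  Longitude: 17′ + 6″ = 17.10000′; 144 + 17.10000/60 = 144.285000
  hemisphere W, so the sign is −
Point 2:
  Lat: 27.92′ = 0.465333°; total 29.465333
  N → positive
  λ: 52.2038′ = 0.870063°; total 82.870063
  E → positive
Point 3:
  Latitude: 32 + 14/60 + 49/3600 = 32.246944
  hemisphere S, so the sign is −
  λ: 13° + 10/60 + 7.8/3600 = 13 + 0.166667 + 0.002167 = 13.168833
  W → negative
Point 4:
  φ: 47 + 52.88/60 = 47.881333
  S ⇒ negate
  Lon: 93 + 51.1094/60 = 93.851823
  hemisphere W, so the sign is −
Point 5:
  φ: 8 + 46/60 + 27.3/3600 = 8.774250
  S → negative
  λ: 28′ + 39.8″ = 28.66333′; 128 + 28.66333/60 = 128.477722
  hemisphere W, so the sign is −

1. -24.08444, -144.28500
2. 29.46533, 82.87006
3. -32.24694, -13.16883
4. -47.88133, -93.85182
5. -8.77425, -128.47772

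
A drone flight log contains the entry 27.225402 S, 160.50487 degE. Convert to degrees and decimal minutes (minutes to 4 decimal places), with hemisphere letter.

Latitude: fractional part 0.225402 → 13.524120 minutes
Longitude: 160° + 0.504870 × 60 = 160° 30.292200′

27° 13.5241′ S, 160° 30.2922′ E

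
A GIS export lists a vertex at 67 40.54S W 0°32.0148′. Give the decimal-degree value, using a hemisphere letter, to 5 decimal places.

67.67567° S, 0.53358° W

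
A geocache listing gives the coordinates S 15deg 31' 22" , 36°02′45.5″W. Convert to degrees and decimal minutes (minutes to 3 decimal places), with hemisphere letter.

15° 31.367′ S, 36° 2.758′ W

φ: seconds/60 = 0.36667; minutes = 31 + 0.36667 = 31.36667
Lon: seconds/60 = 0.75833; minutes = 2 + 0.75833 = 2.75833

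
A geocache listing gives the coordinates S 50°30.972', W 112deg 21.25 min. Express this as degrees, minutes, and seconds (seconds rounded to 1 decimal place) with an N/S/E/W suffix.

50°30′58.3″ S, 112°21′15.0″ W

Lat: fractional minutes 0.97200 × 60 = 58.320″
Lon: 21.25000′ → 21′ and 0.25000 × 60 = 15.000″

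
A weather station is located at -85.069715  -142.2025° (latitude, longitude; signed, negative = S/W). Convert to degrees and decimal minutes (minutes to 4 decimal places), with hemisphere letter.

Latitude is negative → S; |value| = 85.069715
φ: minutes = (85.069715 − 85) × 60 = 4.182900
Longitude is negative → W; |value| = 142.202500
Longitude: fractional part 0.202500 → 12.150000 minutes

85° 4.1829′ S, 142° 12.1500′ W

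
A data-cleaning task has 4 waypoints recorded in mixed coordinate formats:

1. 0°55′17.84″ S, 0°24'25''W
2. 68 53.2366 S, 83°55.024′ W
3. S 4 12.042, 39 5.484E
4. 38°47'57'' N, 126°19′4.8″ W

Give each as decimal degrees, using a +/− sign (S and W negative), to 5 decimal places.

1. -0.92162, -0.40694
2. -68.88728, -83.91707
3. -4.20070, 39.09140
4. 38.79917, -126.31800

Point 1:
  Latitude: 55′ + 17.84″ = 55.29733′; 0 + 55.29733/60 = 0.921622
  hemisphere S, so the sign is −
  Longitude: 24′ + 25″ = 24.41667′; 0 + 24.41667/60 = 0.406944
  W → negative
Point 2:
  Latitude: 68 + 53.2366/60 = 68.887277
  S ⇒ negate
  Lon: 55.024′ = 0.917067°; total 83.917067
  W → negative
Point 3:
  φ: 12.042′ = 0.200700°; total 4.200700
  hemisphere S, so the sign is −
  Longitude: 5.484′ = 0.091400°; total 39.091400
  E → positive
Point 4:
  Lat: 47′ + 57″ = 47.95000′; 38 + 47.95000/60 = 38.799167
  N → positive
  Longitude: 126° + 19/60 + 4.8/3600 = 126 + 0.316667 + 0.001333 = 126.318000
  hemisphere W, so the sign is −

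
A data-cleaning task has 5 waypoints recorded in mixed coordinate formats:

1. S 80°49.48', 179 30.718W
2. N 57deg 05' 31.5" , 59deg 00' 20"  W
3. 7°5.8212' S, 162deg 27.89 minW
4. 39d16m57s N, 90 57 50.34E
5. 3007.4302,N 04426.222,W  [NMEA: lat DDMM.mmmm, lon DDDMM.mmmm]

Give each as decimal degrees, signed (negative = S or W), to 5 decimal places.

1. -80.82467, -179.51197
2. 57.09208, -59.00556
3. -7.09702, -162.46483
4. 39.28250, 90.96398
5. 30.12384, -44.43703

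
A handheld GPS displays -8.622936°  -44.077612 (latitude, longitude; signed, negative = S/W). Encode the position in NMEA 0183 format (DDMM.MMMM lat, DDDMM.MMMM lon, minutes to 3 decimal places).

Latitude is negative → S; |value| = 8.622936
Lat: minutes = (8.622936 − 8) × 60 = 37.37616
Longitude is negative → W; |value| = 44.077612
λ: fractional part 0.077612 → 4.65672 minutes

0837.376,S / 04404.657,W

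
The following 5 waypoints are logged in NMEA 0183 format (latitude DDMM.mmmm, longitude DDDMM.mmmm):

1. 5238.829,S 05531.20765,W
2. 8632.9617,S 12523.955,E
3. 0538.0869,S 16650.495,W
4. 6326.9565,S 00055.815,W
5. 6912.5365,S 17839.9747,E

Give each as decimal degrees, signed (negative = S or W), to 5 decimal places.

1. -52.64715, -55.52013
2. -86.54936, 125.39925
3. -5.63478, -166.84158
4. -63.44928, -0.93025
5. -69.20894, 178.66625

Point 1:
  φ: split at 2 digits → 52° and 38.829′; 52 + 38.829/60 = 52.647150
  S → negative
  Longitude: split at 3 digits → 055° and 31.20765′; 55 + 31.20765/60 = 55.520128
  W ⇒ negate
Point 2:
  φ: degrees = first 2 digits = 86, minutes = 32.9617; 86 + 32.9617/60 = 86.549362
  hemisphere S, so the sign is −
  Longitude: split at 3 digits → 125° and 23.955′; 125 + 23.955/60 = 125.399250
  E → positive
Point 3:
  Lat: degrees = first 2 digits = 5, minutes = 38.0869; 5 + 38.0869/60 = 5.634782
  hemisphere S, so the sign is −
  Longitude: degrees = first 3 digits = 166, minutes = 50.495; 166 + 50.495/60 = 166.841583
  W ⇒ negate
Point 4:
  φ: degrees = first 2 digits = 63, minutes = 26.9565; 63 + 26.9565/60 = 63.449275
  S → negative
  λ: split at 3 digits → 000° and 55.815′; 0 + 55.815/60 = 0.930250
  W → negative
Point 5:
  φ: degrees = first 2 digits = 69, minutes = 12.5365; 69 + 12.5365/60 = 69.208942
  hemisphere S, so the sign is −
  λ: split at 3 digits → 178° and 39.9747′; 178 + 39.9747/60 = 178.666245
  E → positive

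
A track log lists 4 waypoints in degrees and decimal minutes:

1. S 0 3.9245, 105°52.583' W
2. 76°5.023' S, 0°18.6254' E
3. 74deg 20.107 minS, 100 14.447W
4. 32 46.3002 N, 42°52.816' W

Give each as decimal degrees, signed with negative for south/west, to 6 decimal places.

1. -0.065408, -105.876383
2. -76.083717, 0.310423
3. -74.335117, -100.240783
4. 32.771670, -42.880267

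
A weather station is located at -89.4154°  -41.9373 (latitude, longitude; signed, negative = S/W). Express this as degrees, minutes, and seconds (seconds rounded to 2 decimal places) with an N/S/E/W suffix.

89°24′55.44″ S, 41°56′14.28″ W

Latitude is negative → S; |value| = 89.415400
φ: 0.415400 × 60 = 24.92400′ → 24′, remainder × 60 = 55.4400″
Longitude is negative → W; |value| = 41.937300
λ: 0.937300 × 60 = 56.23800′ → 56′, remainder × 60 = 14.2800″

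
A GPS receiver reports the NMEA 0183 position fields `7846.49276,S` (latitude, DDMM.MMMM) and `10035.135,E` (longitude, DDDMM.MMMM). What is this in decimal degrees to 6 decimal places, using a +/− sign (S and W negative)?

-78.774879, 100.585583

Latitude: split at 2 digits → 78° and 46.49276′; 78 + 46.49276/60 = 78.7748793
S → negative
Lon: split at 3 digits → 100° and 35.135′; 100 + 35.135/60 = 100.5855833
E → positive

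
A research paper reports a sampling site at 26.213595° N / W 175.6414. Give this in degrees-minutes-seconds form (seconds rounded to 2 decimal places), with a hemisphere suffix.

26°12′48.94″ N, 175°38′29.04″ W

φ: 0.213595 × 60 = 12.81570′ → 12′, remainder × 60 = 48.9420″
Lon: 0.641400° → 38.48400′; 0.48400 × 60 = 29.0400″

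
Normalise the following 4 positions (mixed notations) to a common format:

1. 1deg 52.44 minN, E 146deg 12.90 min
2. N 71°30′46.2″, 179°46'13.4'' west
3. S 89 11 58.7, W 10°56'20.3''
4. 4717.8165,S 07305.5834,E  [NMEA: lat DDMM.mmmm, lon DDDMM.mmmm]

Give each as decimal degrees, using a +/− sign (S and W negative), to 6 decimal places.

Point 1:
  Lat: 52.44′ = 0.874000°; total 1.8740000
  N ⇒ keep positive
  λ: 146 + 12.9/60 = 146.2150000
  E → positive
Point 2:
  Lat: 30′ + 46.2″ = 30.77000′; 71 + 30.77000/60 = 71.5128333
  N ⇒ keep positive
  Longitude: 179 + 46/60 + 13.4/3600 = 179.7703889
  W → negative
Point 3:
  Lat: 11′ + 58.7″ = 11.97833′; 89 + 11.97833/60 = 89.1996389
  S → negative
  λ: 10 + 56/60 + 20.3/3600 = 10.9389722
  W ⇒ negate
Point 4:
  Latitude: split at 2 digits → 47° and 17.8165′; 47 + 17.8165/60 = 47.2969417
  S ⇒ negate
  Longitude: degrees = first 3 digits = 73, minutes = 5.5834; 73 + 5.5834/60 = 73.0930567
  E → positive

1. 1.874000, 146.215000
2. 71.512833, -179.770389
3. -89.199639, -10.938972
4. -47.296942, 73.093057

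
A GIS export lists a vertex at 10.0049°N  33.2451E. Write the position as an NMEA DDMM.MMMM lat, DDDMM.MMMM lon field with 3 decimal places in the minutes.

1000.294,N / 03314.706,E

Latitude: minutes = (10.004900 − 10) × 60 = 0.29400
Lon: fractional part 0.245100 → 14.70600 minutes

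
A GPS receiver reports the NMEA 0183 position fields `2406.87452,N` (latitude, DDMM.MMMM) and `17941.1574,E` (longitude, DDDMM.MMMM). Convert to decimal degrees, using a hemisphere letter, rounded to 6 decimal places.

φ: degrees = first 2 digits = 24, minutes = 6.87452; 24 + 6.87452/60 = 24.1145753
λ: split at 3 digits → 179° and 41.1574′; 179 + 41.1574/60 = 179.6859567

24.114575° N, 179.685957° E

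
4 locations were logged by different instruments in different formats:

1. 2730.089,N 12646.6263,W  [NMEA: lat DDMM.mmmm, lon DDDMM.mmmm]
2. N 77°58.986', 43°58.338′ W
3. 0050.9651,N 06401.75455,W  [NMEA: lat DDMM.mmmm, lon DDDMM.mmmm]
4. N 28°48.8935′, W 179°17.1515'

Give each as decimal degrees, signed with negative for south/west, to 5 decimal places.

1. 27.50148, -126.77711
2. 77.98310, -43.97230
3. 0.84942, -64.02924
4. 28.81489, -179.28586

Point 1:
  φ: split at 2 digits → 27° and 30.089′; 27 + 30.089/60 = 27.501483
  N → positive
  λ: degrees = first 3 digits = 126, minutes = 46.6263; 126 + 46.6263/60 = 126.777105
  W ⇒ negate
Point 2:
  φ: 77 + 58.986/60 = 77.983100
  N ⇒ keep positive
  Longitude: 43 + 58.338/60 = 43.972300
  W ⇒ negate
Point 3:
  φ: split at 2 digits → 00° and 50.9651′; 0 + 50.9651/60 = 0.849418
  N ⇒ keep positive
  Lon: split at 3 digits → 064° and 1.75455′; 64 + 1.75455/60 = 64.029243
  W → negative
Point 4:
  φ: 48.8935′ = 0.814892°; total 28.814892
  N ⇒ keep positive
  Lon: 179 + 17.1515/60 = 179.285858
  W ⇒ negate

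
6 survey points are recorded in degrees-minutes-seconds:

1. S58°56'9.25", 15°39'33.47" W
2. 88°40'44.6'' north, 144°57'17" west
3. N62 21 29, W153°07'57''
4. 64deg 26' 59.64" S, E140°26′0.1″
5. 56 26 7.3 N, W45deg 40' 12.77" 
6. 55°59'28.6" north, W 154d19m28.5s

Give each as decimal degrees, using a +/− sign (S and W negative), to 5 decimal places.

1. -58.93590, -15.65930
2. 88.67906, -144.95472
3. 62.35806, -153.13250
4. -64.44990, 140.43336
5. 56.43536, -45.67021
6. 55.99128, -154.32458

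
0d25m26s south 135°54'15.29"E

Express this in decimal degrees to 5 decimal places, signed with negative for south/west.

Latitude: 0° + 25/60 + 26/3600 = 0 + 0.416667 + 0.007222 = 0.423889
S → negative
Longitude: 135 + 54/60 + 15.29/3600 = 135.904247
E → positive

-0.42389, 135.90425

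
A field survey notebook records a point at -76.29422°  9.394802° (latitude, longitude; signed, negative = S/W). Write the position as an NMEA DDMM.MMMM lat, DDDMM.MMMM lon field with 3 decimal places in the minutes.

7617.653,S / 00923.688,E

Latitude is negative → S; |value| = 76.294220
φ: fractional part 0.294220 → 17.65320 minutes
Longitude: 9° + 0.394802 × 60 = 9° 23.68812′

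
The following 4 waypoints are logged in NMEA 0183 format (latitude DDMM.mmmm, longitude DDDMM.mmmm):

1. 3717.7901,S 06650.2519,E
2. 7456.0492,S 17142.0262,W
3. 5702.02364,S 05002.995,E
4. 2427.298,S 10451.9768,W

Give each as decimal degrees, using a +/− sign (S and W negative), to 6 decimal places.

Point 1:
  Latitude: degrees = first 2 digits = 37, minutes = 17.7901; 37 + 17.7901/60 = 37.2965017
  S ⇒ negate
  Longitude: split at 3 digits → 066° and 50.2519′; 66 + 50.2519/60 = 66.8375317
  E → positive
Point 2:
  φ: degrees = first 2 digits = 74, minutes = 56.0492; 74 + 56.0492/60 = 74.9341533
  S → negative
  λ: split at 3 digits → 171° and 42.0262′; 171 + 42.0262/60 = 171.7004367
  hemisphere W, so the sign is −
Point 3:
  Lat: degrees = first 2 digits = 57, minutes = 2.02364; 57 + 2.02364/60 = 57.0337273
  hemisphere S, so the sign is −
  λ: degrees = first 3 digits = 50, minutes = 2.995; 50 + 2.995/60 = 50.0499167
  E ⇒ keep positive
Point 4:
  Latitude: degrees = first 2 digits = 24, minutes = 27.298; 24 + 27.298/60 = 24.4549667
  S ⇒ negate
  Longitude: split at 3 digits → 104° and 51.9768′; 104 + 51.9768/60 = 104.8662800
  hemisphere W, so the sign is −

1. -37.296502, 66.837532
2. -74.934153, -171.700437
3. -57.033727, 50.049917
4. -24.454967, -104.866280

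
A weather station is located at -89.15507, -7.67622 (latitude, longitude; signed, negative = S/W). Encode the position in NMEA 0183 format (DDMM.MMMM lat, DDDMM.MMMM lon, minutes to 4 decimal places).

8909.3042,S / 00740.5732,W

Latitude is negative → S; |value| = 89.155070
Latitude: 89° + 0.155070 × 60 = 89° 9.304200′
Longitude is negative → W; |value| = 7.676220
Longitude: minutes = (7.676220 − 7) × 60 = 40.573200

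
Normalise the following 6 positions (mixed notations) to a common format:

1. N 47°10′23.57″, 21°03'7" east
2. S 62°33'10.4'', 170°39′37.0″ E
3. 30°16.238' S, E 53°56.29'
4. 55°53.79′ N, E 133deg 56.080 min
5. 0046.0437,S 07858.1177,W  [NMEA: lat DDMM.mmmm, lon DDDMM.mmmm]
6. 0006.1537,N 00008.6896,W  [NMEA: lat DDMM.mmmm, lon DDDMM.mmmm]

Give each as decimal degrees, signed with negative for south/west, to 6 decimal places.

Point 1:
  Latitude: 10′ + 23.57″ = 10.39283′; 47 + 10.39283/60 = 47.1732139
  N → positive
  Lon: 3′ + 7″ = 3.11667′; 21 + 3.11667/60 = 21.0519444
  E ⇒ keep positive
Point 2:
  φ: 62 + 33/60 + 10.4/3600 = 62.5528889
  S → negative
  λ: 170° + 39/60 + 37/3600 = 170 + 0.650000 + 0.010278 = 170.6602778
  E → positive
Point 3:
  φ: 30 + 16.238/60 = 30.2706333
  hemisphere S, so the sign is −
  Longitude: 56.29′ = 0.938167°; total 53.9381667
  E ⇒ keep positive
Point 4:
  Lat: 53.79′ = 0.896500°; total 55.8965000
  N → positive
  Longitude: 133 + 56.08/60 = 133.9346667
  E ⇒ keep positive
Point 5:
  Latitude: split at 2 digits → 00° and 46.0437′; 0 + 46.0437/60 = 0.7673950
  S ⇒ negate
  Longitude: split at 3 digits → 078° and 58.1177′; 78 + 58.1177/60 = 78.9686283
  W ⇒ negate
Point 6:
  Latitude: degrees = first 2 digits = 0, minutes = 6.1537; 0 + 6.1537/60 = 0.1025617
  N → positive
  λ: degrees = first 3 digits = 0, minutes = 8.6896; 0 + 8.6896/60 = 0.1448267
  hemisphere W, so the sign is −

1. 47.173214, 21.051944
2. -62.552889, 170.660278
3. -30.270633, 53.938167
4. 55.896500, 133.934667
5. -0.767395, -78.968628
6. 0.102562, -0.144827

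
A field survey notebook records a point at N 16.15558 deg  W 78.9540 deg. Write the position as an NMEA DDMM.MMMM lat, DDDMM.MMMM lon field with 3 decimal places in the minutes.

1609.335,N / 07857.240,W

Latitude: fractional part 0.155580 → 9.33480 minutes
Lon: 78° + 0.954000 × 60 = 78° 57.24000′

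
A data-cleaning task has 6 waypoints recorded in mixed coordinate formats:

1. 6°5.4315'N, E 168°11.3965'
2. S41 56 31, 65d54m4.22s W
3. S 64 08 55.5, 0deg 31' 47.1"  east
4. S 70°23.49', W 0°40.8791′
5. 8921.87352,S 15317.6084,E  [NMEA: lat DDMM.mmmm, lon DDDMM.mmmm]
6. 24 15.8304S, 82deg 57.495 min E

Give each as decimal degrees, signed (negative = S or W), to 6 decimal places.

1. 6.090525, 168.189942
2. -41.941944, -65.901172
3. -64.148750, 0.529750
4. -70.391500, -0.681318
5. -89.364559, 153.293473
6. -24.263840, 82.958250

Point 1:
  φ: 5.4315′ = 0.090525°; total 6.0905250
  N ⇒ keep positive
  Longitude: 11.3965′ = 0.189942°; total 168.1899417
  E → positive
Point 2:
  Lat: 41 + 56/60 + 31/3600 = 41.9419444
  hemisphere S, so the sign is −
  Lon: 54′ + 4.22″ = 54.07033′; 65 + 54.07033/60 = 65.9011722
  W → negative
Point 3:
  Latitude: 64 + 8/60 + 55.5/3600 = 64.1487500
  S → negative
  λ: 31′ + 47.1″ = 31.78500′; 0 + 31.78500/60 = 0.5297500
  E → positive
Point 4:
  Latitude: 23.49′ = 0.391500°; total 70.3915000
  hemisphere S, so the sign is −
  λ: 40.8791′ = 0.681318°; total 0.6813183
  W → negative
Point 5:
  Lat: degrees = first 2 digits = 89, minutes = 21.87352; 89 + 21.87352/60 = 89.3645587
  S → negative
  Lon: split at 3 digits → 153° and 17.6084′; 153 + 17.6084/60 = 153.2934733
  E ⇒ keep positive
Point 6:
  φ: 24 + 15.8304/60 = 24.2638400
  S ⇒ negate
  Longitude: 82 + 57.495/60 = 82.9582500
  E → positive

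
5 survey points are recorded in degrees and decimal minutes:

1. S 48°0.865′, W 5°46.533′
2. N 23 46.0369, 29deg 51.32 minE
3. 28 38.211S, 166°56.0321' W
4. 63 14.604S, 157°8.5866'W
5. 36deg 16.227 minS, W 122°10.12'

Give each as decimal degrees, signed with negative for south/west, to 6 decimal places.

1. -48.014417, -5.775550
2. 23.767282, 29.855333
3. -28.636850, -166.933868
4. -63.243400, -157.143110
5. -36.270450, -122.168667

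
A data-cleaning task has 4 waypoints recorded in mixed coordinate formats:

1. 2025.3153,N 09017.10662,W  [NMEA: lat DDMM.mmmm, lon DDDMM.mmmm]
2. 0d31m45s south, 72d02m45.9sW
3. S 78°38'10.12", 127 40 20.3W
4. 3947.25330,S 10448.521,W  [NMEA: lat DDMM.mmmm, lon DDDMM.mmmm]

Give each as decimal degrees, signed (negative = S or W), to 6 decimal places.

1. 20.421922, -90.285110
2. -0.529167, -72.046083
3. -78.636144, -127.672306
4. -39.787555, -104.808683

Point 1:
  Lat: degrees = first 2 digits = 20, minutes = 25.3153; 20 + 25.3153/60 = 20.4219217
  N → positive
  Longitude: degrees = first 3 digits = 90, minutes = 17.10662; 90 + 17.10662/60 = 90.2851103
  hemisphere W, so the sign is −
Point 2:
  Latitude: 0 + 31/60 + 45/3600 = 0.5291667
  S → negative
  Lon: 72° + 2/60 + 45.9/3600 = 72 + 0.033333 + 0.012750 = 72.0460833
  hemisphere W, so the sign is −
Point 3:
  Latitude: 38′ + 10.12″ = 38.16867′; 78 + 38.16867/60 = 78.6361444
  hemisphere S, so the sign is −
  Longitude: 127° + 40/60 + 20.3/3600 = 127 + 0.666667 + 0.005639 = 127.6723056
  hemisphere W, so the sign is −
Point 4:
  Latitude: degrees = first 2 digits = 39, minutes = 47.2533; 39 + 47.2533/60 = 39.7875550
  S → negative
  Lon: split at 3 digits → 104° and 48.521′; 104 + 48.521/60 = 104.8086833
  W ⇒ negate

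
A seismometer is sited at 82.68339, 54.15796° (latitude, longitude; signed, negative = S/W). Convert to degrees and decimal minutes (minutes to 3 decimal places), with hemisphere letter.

φ: minutes = (82.683390 − 82) × 60 = 41.00340
Longitude: 54° + 0.157960 × 60 = 54° 9.47760′

82° 41.003′ N, 54° 9.478′ E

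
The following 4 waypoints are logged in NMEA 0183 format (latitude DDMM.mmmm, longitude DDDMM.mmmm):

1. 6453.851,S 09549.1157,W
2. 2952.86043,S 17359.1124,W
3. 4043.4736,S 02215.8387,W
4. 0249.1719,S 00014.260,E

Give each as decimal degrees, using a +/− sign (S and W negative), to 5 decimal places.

Point 1:
  Latitude: split at 2 digits → 64° and 53.851′; 64 + 53.851/60 = 64.897517
  S ⇒ negate
  λ: split at 3 digits → 095° and 49.1157′; 95 + 49.1157/60 = 95.818595
  W ⇒ negate
Point 2:
  Latitude: split at 2 digits → 29° and 52.86043′; 29 + 52.86043/60 = 29.881007
  S → negative
  Longitude: degrees = first 3 digits = 173, minutes = 59.1124; 173 + 59.1124/60 = 173.985207
  hemisphere W, so the sign is −
Point 3:
  Lat: degrees = first 2 digits = 40, minutes = 43.4736; 40 + 43.4736/60 = 40.724560
  hemisphere S, so the sign is −
  Lon: degrees = first 3 digits = 22, minutes = 15.8387; 22 + 15.8387/60 = 22.263978
  W ⇒ negate
Point 4:
  Latitude: split at 2 digits → 02° and 49.1719′; 2 + 49.1719/60 = 2.819532
  hemisphere S, so the sign is −
  λ: degrees = first 3 digits = 0, minutes = 14.26; 0 + 14.26/60 = 0.237667
  E → positive

1. -64.89752, -95.81860
2. -29.88101, -173.98521
3. -40.72456, -22.26398
4. -2.81953, 0.23767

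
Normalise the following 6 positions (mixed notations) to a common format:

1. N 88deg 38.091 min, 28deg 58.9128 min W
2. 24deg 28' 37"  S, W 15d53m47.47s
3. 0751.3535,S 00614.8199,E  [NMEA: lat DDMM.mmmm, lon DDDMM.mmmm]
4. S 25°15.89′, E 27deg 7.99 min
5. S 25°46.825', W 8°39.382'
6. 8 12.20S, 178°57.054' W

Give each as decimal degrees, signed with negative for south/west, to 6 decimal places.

1. 88.634850, -28.981880
2. -24.476944, -15.896519
3. -7.855892, 6.246998
4. -25.264833, 27.133167
5. -25.780417, -8.656367
6. -8.203333, -178.950900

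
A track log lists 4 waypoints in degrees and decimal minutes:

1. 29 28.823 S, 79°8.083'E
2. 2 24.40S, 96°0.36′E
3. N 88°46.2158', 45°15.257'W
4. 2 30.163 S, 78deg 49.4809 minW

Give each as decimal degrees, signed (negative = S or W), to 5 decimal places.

Point 1:
  Latitude: 28.823′ = 0.480383°; total 29.480383
  hemisphere S, so the sign is −
  λ: 8.083′ = 0.134717°; total 79.134717
  E → positive
Point 2:
  φ: 24.4′ = 0.406667°; total 2.406667
  hemisphere S, so the sign is −
  Longitude: 96 + 0.36/60 = 96.006000
  E → positive
Point 3:
  φ: 46.2158′ = 0.770263°; total 88.770263
  N → positive
  Longitude: 45 + 15.257/60 = 45.254283
  hemisphere W, so the sign is −
Point 4:
  Latitude: 2 + 30.163/60 = 2.502717
  S → negative
  λ: 78 + 49.4809/60 = 78.824682
  W → negative

1. -29.48038, 79.13472
2. -2.40667, 96.00600
3. 88.77026, -45.25428
4. -2.50272, -78.82468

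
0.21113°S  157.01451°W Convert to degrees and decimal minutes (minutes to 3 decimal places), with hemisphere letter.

Lat: minutes = (0.211130 − 0) × 60 = 12.66780
Longitude: 157° + 0.014510 × 60 = 157° 0.87060′

0° 12.668′ S, 157° 0.871′ W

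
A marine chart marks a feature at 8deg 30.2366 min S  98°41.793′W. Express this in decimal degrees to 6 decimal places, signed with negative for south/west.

Lat: 8 + 30.2366/60 = 8.5039433
S → negative
Lon: 41.793′ = 0.696550°; total 98.6965500
W ⇒ negate

-8.503943, -98.696550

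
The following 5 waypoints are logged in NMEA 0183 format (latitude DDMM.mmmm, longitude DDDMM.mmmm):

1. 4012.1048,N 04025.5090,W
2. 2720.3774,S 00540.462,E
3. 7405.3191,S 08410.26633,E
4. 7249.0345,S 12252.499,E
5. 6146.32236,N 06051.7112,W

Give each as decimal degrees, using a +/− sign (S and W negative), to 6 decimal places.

Point 1:
  φ: degrees = first 2 digits = 40, minutes = 12.1048; 40 + 12.1048/60 = 40.2017467
  N → positive
  Longitude: split at 3 digits → 040° and 25.509′; 40 + 25.509/60 = 40.4251500
  W ⇒ negate
Point 2:
  Latitude: split at 2 digits → 27° and 20.3774′; 27 + 20.3774/60 = 27.3396233
  hemisphere S, so the sign is −
  Lon: split at 3 digits → 005° and 40.462′; 5 + 40.462/60 = 5.6743667
  E → positive
Point 3:
  φ: degrees = first 2 digits = 74, minutes = 5.3191; 74 + 5.3191/60 = 74.0886517
  S → negative
  λ: degrees = first 3 digits = 84, minutes = 10.26633; 84 + 10.26633/60 = 84.1711055
  E → positive
Point 4:
  φ: degrees = first 2 digits = 72, minutes = 49.0345; 72 + 49.0345/60 = 72.8172417
  S → negative
  λ: split at 3 digits → 122° and 52.499′; 122 + 52.499/60 = 122.8749833
  E → positive
Point 5:
  φ: degrees = first 2 digits = 61, minutes = 46.32236; 61 + 46.32236/60 = 61.7720393
  N → positive
  Longitude: degrees = first 3 digits = 60, minutes = 51.7112; 60 + 51.7112/60 = 60.8618533
  W → negative

1. 40.201747, -40.425150
2. -27.339623, 5.674367
3. -74.088652, 84.171106
4. -72.817242, 122.874983
5. 61.772039, -60.861853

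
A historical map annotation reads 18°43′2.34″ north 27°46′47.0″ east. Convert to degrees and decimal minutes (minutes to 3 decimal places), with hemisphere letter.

Latitude: 43 + 2.34/60 = 43.03900′
λ: 46 + 47/60 = 46.78333′

18° 43.039′ N, 27° 46.783′ E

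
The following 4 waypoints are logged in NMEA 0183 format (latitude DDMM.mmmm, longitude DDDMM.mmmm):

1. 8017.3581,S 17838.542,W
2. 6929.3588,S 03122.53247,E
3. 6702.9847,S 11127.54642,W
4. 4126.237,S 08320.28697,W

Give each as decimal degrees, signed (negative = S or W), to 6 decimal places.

1. -80.289302, -178.642367
2. -69.489313, 31.375541
3. -67.049745, -111.459107
4. -41.437283, -83.338116

Point 1:
  Lat: degrees = first 2 digits = 80, minutes = 17.3581; 80 + 17.3581/60 = 80.2893017
  hemisphere S, so the sign is −
  Lon: split at 3 digits → 178° and 38.542′; 178 + 38.542/60 = 178.6423667
  W → negative
Point 2:
  φ: split at 2 digits → 69° and 29.3588′; 69 + 29.3588/60 = 69.4893133
  hemisphere S, so the sign is −
  Lon: split at 3 digits → 031° and 22.53247′; 31 + 22.53247/60 = 31.3755412
  E ⇒ keep positive
Point 3:
  Latitude: degrees = first 2 digits = 67, minutes = 2.9847; 67 + 2.9847/60 = 67.0497450
  hemisphere S, so the sign is −
  Lon: degrees = first 3 digits = 111, minutes = 27.54642; 111 + 27.54642/60 = 111.4591070
  W ⇒ negate
Point 4:
  φ: degrees = first 2 digits = 41, minutes = 26.237; 41 + 26.237/60 = 41.4372833
  S → negative
  Longitude: split at 3 digits → 083° and 20.28697′; 83 + 20.28697/60 = 83.3381162
  W → negative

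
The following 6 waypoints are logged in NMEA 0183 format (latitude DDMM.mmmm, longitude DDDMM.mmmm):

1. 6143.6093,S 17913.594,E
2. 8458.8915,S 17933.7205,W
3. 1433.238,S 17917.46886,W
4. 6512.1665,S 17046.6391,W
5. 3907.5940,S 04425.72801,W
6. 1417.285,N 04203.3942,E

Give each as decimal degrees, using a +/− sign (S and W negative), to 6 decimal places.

Point 1:
  Latitude: split at 2 digits → 61° and 43.6093′; 61 + 43.6093/60 = 61.7268217
  hemisphere S, so the sign is −
  λ: degrees = first 3 digits = 179, minutes = 13.594; 179 + 13.594/60 = 179.2265667
  E ⇒ keep positive
Point 2:
  Latitude: degrees = first 2 digits = 84, minutes = 58.8915; 84 + 58.8915/60 = 84.9815250
  S → negative
  Lon: split at 3 digits → 179° and 33.7205′; 179 + 33.7205/60 = 179.5620083
  hemisphere W, so the sign is −
Point 3:
  Lat: split at 2 digits → 14° and 33.238′; 14 + 33.238/60 = 14.5539667
  S → negative
  Lon: split at 3 digits → 179° and 17.46886′; 179 + 17.46886/60 = 179.2911477
  hemisphere W, so the sign is −
Point 4:
  Latitude: degrees = first 2 digits = 65, minutes = 12.1665; 65 + 12.1665/60 = 65.2027750
  S ⇒ negate
  λ: split at 3 digits → 170° and 46.6391′; 170 + 46.6391/60 = 170.7773183
  hemisphere W, so the sign is −
Point 5:
  Latitude: split at 2 digits → 39° and 7.594′; 39 + 7.594/60 = 39.1265667
  hemisphere S, so the sign is −
  Lon: split at 3 digits → 044° and 25.72801′; 44 + 25.72801/60 = 44.4288002
  W → negative
Point 6:
  φ: degrees = first 2 digits = 14, minutes = 17.285; 14 + 17.285/60 = 14.2880833
  N ⇒ keep positive
  Lon: split at 3 digits → 042° and 3.3942′; 42 + 3.3942/60 = 42.0565700
  E → positive

1. -61.726822, 179.226567
2. -84.981525, -179.562008
3. -14.553967, -179.291148
4. -65.202775, -170.777318
5. -39.126567, -44.428800
6. 14.288083, 42.056570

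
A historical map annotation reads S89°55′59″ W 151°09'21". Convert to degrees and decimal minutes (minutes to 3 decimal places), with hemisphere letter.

Lat: seconds/60 = 0.98333; minutes = 55 + 0.98333 = 55.98333
Longitude: seconds/60 = 0.35000; minutes = 9 + 0.35000 = 9.35000

89° 55.983′ S, 151° 9.350′ W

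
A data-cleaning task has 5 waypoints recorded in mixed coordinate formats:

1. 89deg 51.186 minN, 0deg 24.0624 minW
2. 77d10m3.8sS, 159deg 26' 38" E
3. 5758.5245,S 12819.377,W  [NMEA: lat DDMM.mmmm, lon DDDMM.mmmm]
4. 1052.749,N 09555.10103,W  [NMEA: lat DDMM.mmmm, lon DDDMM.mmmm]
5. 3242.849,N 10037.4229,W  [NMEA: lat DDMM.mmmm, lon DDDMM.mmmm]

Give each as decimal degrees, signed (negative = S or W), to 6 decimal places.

Point 1:
  φ: 89 + 51.186/60 = 89.8531000
  N ⇒ keep positive
  Lon: 0 + 24.0624/60 = 0.4010400
  hemisphere W, so the sign is −
Point 2:
  φ: 10′ + 3.8″ = 10.06333′; 77 + 10.06333/60 = 77.1677222
  hemisphere S, so the sign is −
  Lon: 159 + 26/60 + 38/3600 = 159.4438889
  E → positive
Point 3:
  φ: degrees = first 2 digits = 57, minutes = 58.5245; 57 + 58.5245/60 = 57.9754083
  S ⇒ negate
  Lon: degrees = first 3 digits = 128, minutes = 19.377; 128 + 19.377/60 = 128.3229500
  hemisphere W, so the sign is −
Point 4:
  φ: split at 2 digits → 10° and 52.749′; 10 + 52.749/60 = 10.8791500
  N ⇒ keep positive
  λ: degrees = first 3 digits = 95, minutes = 55.10103; 95 + 55.10103/60 = 95.9183505
  W ⇒ negate
Point 5:
  Latitude: split at 2 digits → 32° and 42.849′; 32 + 42.849/60 = 32.7141500
  N → positive
  λ: degrees = first 3 digits = 100, minutes = 37.4229; 100 + 37.4229/60 = 100.6237150
  hemisphere W, so the sign is −

1. 89.853100, -0.401040
2. -77.167722, 159.443889
3. -57.975408, -128.322950
4. 10.879150, -95.918351
5. 32.714150, -100.623715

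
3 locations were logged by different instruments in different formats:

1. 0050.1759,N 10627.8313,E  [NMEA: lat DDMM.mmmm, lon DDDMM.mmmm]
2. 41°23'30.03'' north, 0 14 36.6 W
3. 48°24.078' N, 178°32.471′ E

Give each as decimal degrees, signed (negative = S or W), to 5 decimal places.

1. 0.83627, 106.46386
2. 41.39168, -0.24350
3. 48.40130, 178.54118

Point 1:
  Latitude: split at 2 digits → 00° and 50.1759′; 0 + 50.1759/60 = 0.836265
  N ⇒ keep positive
  Lon: split at 3 digits → 106° and 27.8313′; 106 + 27.8313/60 = 106.463855
  E → positive
Point 2:
  Lat: 41° + 23/60 + 30.03/3600 = 41 + 0.383333 + 0.008342 = 41.391675
  N ⇒ keep positive
  Lon: 0° + 14/60 + 36.6/3600 = 0 + 0.233333 + 0.010167 = 0.243500
  hemisphere W, so the sign is −
Point 3:
  φ: 48 + 24.078/60 = 48.401300
  N → positive
  Longitude: 32.471′ = 0.541183°; total 178.541183
  E ⇒ keep positive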